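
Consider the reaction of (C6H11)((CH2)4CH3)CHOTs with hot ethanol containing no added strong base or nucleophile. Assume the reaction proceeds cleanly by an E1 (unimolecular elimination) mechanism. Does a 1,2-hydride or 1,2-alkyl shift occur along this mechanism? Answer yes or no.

The first-formed carbocation is secondary.
The adjacent cyclohexyl carbon already bears 2 other carbon substituents and has a hydrogen to migrate; after a 1,2-hydride shift from that carbon the positive charge sits on a tertiary centre.
Tertiary is more stable than secondary, so the shift occurs.

yes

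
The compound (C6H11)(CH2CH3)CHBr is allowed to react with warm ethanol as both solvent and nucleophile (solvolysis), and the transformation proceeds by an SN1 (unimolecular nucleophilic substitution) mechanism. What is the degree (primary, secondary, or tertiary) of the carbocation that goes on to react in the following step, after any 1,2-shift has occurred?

tertiary

Step 1: Rate-determining heterolysis of the C–Br bond gives Br⁻ and a secondary carbocation.
Step 2: Carbocation rearrangement: a 1,2-hydride shift from the adjacent cyclohexyl carbon converts the initially-formed secondary cation into the more stable tertiary cation.
The cation rearranges from secondary to tertiary via a 1,2-hydride shift from the adjacent cyclohexyl carbon; the tertiary cation is what reacts next.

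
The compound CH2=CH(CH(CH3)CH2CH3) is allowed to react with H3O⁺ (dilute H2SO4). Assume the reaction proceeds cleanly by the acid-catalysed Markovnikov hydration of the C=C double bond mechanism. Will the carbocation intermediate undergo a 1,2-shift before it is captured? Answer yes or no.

yes

The first-formed carbocation is secondary.
The adjacent sec-butyl carbon already bears 2 other carbon substituents and has a hydrogen to migrate; after a 1,2-hydride shift from that carbon the positive charge sits on a tertiary centre.
Tertiary is more stable than secondary, so the shift occurs.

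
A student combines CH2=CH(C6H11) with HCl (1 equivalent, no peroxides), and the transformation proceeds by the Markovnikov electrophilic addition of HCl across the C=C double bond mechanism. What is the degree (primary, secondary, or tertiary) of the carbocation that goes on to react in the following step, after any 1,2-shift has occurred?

Step 1: Protonation of the alkene by HCl: the π bond acts as the nucleophile and picks up H⁺, giving the more stable (Markovnikov) secondary carbocation. The H–Cl bond breaks heterolytically, releasing Cl⁻.
Step 2: A hydride (H with its bonding pair) migrates from the adjacent cyclohexyl carbon to the cationic centre — a 1,2-hydride shift — upgrading the secondary cation to a tertiary one.
The cation rearranges from secondary to tertiary via a 1,2-hydride shift from the adjacent cyclohexyl carbon; the tertiary cation is what reacts next.

tertiary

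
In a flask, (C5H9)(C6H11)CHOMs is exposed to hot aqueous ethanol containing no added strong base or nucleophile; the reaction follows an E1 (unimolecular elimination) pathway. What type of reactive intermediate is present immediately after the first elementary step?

Step 1: Rate-determining heterolysis of the C–O bond gives MsO⁻ and a secondary carbocation.
After step 1 the species present is a secondary carbocation.

secondary carbocation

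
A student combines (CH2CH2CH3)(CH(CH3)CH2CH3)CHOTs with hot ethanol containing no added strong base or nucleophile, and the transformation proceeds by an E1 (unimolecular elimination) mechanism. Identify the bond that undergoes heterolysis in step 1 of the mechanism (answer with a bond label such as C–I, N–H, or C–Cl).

C–O

Step 1: Unassisted departure of TsO⁻ (taking the C–O bonding pair) generates a secondary carbocation.
The bond broken in this step is the C–O bond.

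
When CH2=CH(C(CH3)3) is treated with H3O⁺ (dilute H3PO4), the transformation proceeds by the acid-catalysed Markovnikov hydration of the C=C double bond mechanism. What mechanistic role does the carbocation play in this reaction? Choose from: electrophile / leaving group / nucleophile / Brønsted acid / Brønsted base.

Step 3: Water acts as the nucleophile: an oxygen lone pair bonds to the cationic carbon, giving an oxonium-ion intermediate.
The carbocation accepts an electron pair into an empty or π* orbital — it is the electrophile.

electrophile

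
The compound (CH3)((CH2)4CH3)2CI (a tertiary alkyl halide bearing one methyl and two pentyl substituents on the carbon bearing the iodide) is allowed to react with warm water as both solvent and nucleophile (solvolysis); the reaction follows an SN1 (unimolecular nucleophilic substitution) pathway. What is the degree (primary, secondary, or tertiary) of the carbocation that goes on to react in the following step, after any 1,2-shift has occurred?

tertiary

Step 1: Rate-determining heterolysis of the C–I bond gives I⁻ and a tertiary carbocation.
No single 1,2-shift to an adjacent carbon would give a more-substituted cation, so no rearrangement occurs.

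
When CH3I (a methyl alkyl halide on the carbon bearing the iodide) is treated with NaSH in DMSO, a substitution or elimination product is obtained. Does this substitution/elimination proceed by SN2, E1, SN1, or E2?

Conditions: a methyl substrate with a strong nucleophile in the polar aprotic solvent DMSO.
These conditions are the textbook signature of the SN2 pathway.
An unhindered substrate with a strong nucleophile in a polar aprotic solvent favours one-step backside displacement.

SN2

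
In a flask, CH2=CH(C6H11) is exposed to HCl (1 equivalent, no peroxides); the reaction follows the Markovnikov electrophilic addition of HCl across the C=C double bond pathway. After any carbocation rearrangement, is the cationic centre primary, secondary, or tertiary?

Step 1: The π electrons of the C=C bond attack a proton of HCl; Markovnikov addition places the new C–H on the less-substituted alkene carbon, so the positive charge ends up on the more-substituted carbon — a secondary carbocation. The H–Cl bond breaks heterolytically, releasing Cl⁻.
Step 2: A hydride (H with its bonding pair) migrates from the adjacent cyclohexyl carbon to the cationic centre — a 1,2-hydride shift — upgrading the secondary cation to a tertiary one.
The cation rearranges from secondary to tertiary via a 1,2-hydride shift from the adjacent cyclohexyl carbon; the tertiary cation is what reacts next.

tertiary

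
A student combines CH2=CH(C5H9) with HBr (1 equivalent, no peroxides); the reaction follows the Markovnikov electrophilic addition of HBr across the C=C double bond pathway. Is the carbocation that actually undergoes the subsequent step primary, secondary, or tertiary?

tertiary

Step 1: Protonation of the alkene by HBr: the π bond acts as the nucleophile and picks up H⁺, giving the more stable (Markovnikov) secondary carbocation. The H–Br bond breaks heterolytically, releasing Br⁻.
Step 2: A hydride (H with its bonding pair) migrates from the adjacent cyclopentyl carbon to the cationic centre — a 1,2-hydride shift — upgrading the secondary cation to a tertiary one.
The cation rearranges from secondary to tertiary via a 1,2-hydride shift from the adjacent cyclopentyl carbon; the tertiary cation is what reacts next.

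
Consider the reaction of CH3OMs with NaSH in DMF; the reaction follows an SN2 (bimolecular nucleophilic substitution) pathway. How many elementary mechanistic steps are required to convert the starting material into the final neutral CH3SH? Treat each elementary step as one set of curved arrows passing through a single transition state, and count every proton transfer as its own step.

Step 1: Backside attack by HS⁻ on the carbon bearing the mesylate: the new C–S bond forms as the C–O bond breaks, with Walden inversion at carbon.
Total: 1 elementary step.

1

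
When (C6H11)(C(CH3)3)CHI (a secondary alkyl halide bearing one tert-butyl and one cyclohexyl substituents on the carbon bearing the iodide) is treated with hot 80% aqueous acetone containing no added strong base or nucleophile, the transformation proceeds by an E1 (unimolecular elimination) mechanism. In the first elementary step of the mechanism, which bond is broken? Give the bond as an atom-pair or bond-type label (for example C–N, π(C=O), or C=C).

Step 1: The C–I bond breaks with both electrons going to the iodide; I⁻ leaves and a secondary carbocation remains.
The bond broken in this step is the C–I bond.

C–I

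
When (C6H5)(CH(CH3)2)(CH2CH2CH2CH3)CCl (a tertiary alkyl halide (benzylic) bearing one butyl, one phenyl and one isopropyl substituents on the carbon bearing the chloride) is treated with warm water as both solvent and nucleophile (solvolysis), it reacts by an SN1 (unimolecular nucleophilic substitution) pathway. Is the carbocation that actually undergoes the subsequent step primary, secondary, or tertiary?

Step 1: Unassisted departure of Cl⁻ (taking the C–Cl bonding pair) generates a tertiary carbocation.
No single 1,2-shift to an adjacent carbon would give a more-substituted cation, so no rearrangement occurs.

tertiary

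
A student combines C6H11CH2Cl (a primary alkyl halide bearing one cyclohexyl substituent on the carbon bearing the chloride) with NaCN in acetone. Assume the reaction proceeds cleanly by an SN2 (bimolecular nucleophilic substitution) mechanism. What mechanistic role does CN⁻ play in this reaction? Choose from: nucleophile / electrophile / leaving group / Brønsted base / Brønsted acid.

nucleophile

Step 1: The cyanide nucleophile donates a lone pair from C to the α-carbon in a backside attack; simultaneously the C–Cl σ-bond breaks and both of its electrons leave with Cl⁻. One concerted step with inversion of configuration.
CN⁻ donates an electron pair to form a new σ-bond to carbon — it is the nucleophile.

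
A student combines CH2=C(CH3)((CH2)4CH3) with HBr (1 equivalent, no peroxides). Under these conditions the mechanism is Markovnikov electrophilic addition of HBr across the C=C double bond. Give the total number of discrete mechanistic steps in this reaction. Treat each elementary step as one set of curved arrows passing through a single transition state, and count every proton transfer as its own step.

Step 1: Electrophilic addition begins with the π(C=C) electrons forming a bond to the proton of HBr. Following Markovnikov's rule, the resulting cation is tertiary. The H–Br bond breaks heterolytically, releasing Br⁻.
(No 1,2-shift: no single shift to an adjacent carbon would give a more stable cation.)
Step 2: Br⁻ captures the cation: a lone pair on Br⁻ fills the empty p orbital, producing the alkyl halide product.
Total: 2 elementary steps.

2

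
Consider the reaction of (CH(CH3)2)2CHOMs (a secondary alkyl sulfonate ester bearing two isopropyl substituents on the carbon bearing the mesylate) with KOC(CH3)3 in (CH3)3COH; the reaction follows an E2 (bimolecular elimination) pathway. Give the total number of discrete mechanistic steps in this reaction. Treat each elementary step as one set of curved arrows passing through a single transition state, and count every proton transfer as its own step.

Step 1: Concerted anti-periplanar elimination: (CH3)3CO⁻ abstracts a β-H while MsO⁻ leaves, and the C–H electrons become the new C=C π bond — all in a single transition state.
Total: 1 elementary step.

1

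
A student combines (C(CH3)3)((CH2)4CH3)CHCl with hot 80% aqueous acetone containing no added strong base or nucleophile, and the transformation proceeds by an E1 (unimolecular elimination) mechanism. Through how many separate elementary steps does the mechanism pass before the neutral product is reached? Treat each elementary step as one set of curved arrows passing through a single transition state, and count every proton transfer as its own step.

Step 1: Unassisted departure of Cl⁻ (taking the C–Cl bonding pair) generates a secondary carbocation.
Step 2: Carbocation rearrangement: a 1,2-methyl shift from the adjacent tert-butyl carbon converts the initially-formed secondary cation into the more stable tertiary cation.
Step 3: Loss of a β-proton to a water molecule of the solvent: the C–H bonding pair collapses toward the cationic carbon to form the C=C π bond, yielding the alkene.
Total: 3 elementary steps.

3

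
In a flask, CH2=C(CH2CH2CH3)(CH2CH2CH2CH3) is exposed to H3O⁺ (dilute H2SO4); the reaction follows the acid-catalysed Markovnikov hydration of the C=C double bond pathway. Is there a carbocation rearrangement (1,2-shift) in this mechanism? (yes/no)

no

The first-formed carbocation is tertiary.
No single 1,2-shift to an adjacent carbon would produce a more-substituted cation than the one already present, so no rearrangement occurs.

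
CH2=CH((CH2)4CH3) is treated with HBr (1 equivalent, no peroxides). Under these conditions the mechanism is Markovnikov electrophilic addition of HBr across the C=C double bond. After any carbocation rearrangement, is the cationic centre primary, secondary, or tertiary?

Step 1: Protonation of the alkene by HBr: the π bond acts as the nucleophile and picks up H⁺, giving the more stable (Markovnikov) secondary carbocation. The H–Br bond breaks heterolytically, releasing Br⁻.
No single 1,2-shift to an adjacent carbon would give a more-substituted cation, so no rearrangement occurs.

secondary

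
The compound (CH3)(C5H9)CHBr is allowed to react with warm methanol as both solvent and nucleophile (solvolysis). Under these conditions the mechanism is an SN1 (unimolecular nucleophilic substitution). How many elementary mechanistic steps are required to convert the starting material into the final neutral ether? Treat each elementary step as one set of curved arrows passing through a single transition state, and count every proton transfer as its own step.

Step 1: Ionisation: the C–Br σ-bond cleaves heterolytically; both bonding electrons depart with Br⁻, leaving a secondary carbocation at the α-carbon.
Step 2: A hydride (H with its bonding pair) migrates from the adjacent cyclopentyl carbon to the cationic centre — a 1,2-hydride shift — upgrading the secondary cation to a tertiary one.
Step 3: A lone pair on the oxygen of CH3OH attacks the carbocation, forming a new C–O σ-bond and an oxonium ion.
Step 4: A second solvent molecule removes the proton on oxygen, giving the neutral ether product.
Total: 4 elementary steps.

4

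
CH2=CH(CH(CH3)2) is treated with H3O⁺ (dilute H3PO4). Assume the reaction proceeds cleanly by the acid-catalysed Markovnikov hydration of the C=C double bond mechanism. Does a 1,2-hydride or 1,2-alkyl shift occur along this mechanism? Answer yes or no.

yes

The first-formed carbocation is secondary.
The adjacent isopropyl carbon already bears 2 other carbon substituents and has a hydrogen to migrate; after a 1,2-hydride shift from that carbon the positive charge sits on a tertiary centre.
Tertiary is more stable than secondary, so the shift occurs.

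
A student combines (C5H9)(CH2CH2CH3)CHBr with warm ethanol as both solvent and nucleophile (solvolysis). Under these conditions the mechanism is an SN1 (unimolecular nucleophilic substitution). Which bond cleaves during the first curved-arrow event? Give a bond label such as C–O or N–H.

C–Br

Step 1: The C–Br bond breaks with both electrons going to the bromide; Br⁻ leaves and a secondary carbocation remains.
The bond broken in this step is the C–Br bond.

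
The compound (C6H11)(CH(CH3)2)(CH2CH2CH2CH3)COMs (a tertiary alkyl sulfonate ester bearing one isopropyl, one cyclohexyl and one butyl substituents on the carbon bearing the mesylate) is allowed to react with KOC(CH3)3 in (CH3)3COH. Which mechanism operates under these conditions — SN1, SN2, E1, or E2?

Conditions: a strong/bulky base with a tertiary substrate bearing a β-hydrogen.
These conditions are the textbook signature of the E2 pathway.
A strong (often hindered) base removes a β-H in concert with loss of the leaving group — bimolecular elimination.

E2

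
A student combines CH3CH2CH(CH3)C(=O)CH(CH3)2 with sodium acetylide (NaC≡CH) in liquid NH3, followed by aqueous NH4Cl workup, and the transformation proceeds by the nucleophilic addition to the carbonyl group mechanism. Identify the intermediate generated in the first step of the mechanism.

tetrahedral alkoxide intermediate

Step 1: HC≡C⁻ attacks the sp² carbonyl carbon; the C=O π bond breaks and the electrons end up as a lone pair on the alkoxide oxygen of the tetrahedral intermediate.
After step 1 the species present is a tetrahedral alkoxide intermediate.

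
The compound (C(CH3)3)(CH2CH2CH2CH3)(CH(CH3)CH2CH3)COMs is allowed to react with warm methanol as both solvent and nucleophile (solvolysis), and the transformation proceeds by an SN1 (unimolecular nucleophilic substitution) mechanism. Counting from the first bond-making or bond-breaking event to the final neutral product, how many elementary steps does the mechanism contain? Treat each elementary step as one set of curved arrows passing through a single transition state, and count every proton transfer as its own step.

3

Step 1: The C–O bond breaks with both electrons going to the mesylate; MsO⁻ leaves and a tertiary carbocation remains.
(No 1,2-shift: no single shift to an adjacent carbon would give a more stable cation.)
Step 2: CH3OH donates an oxygen lone pair into the empty p orbital of the cation, giving a protonated ether (an oxonium ion).
Step 3: Deprotonation of the oxonium oxygen by solvent methanol yields the neutral ether.
Total: 3 elementary steps.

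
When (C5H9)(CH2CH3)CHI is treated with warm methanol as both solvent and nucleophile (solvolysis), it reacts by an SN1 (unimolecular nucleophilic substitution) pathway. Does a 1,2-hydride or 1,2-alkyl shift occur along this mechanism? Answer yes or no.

The first-formed carbocation is secondary.
The adjacent cyclopentyl carbon already bears 2 other carbon substituents and has a hydrogen to migrate; after a 1,2-hydride shift from that carbon the positive charge sits on a tertiary centre.
Tertiary is more stable than secondary, so the shift occurs.

yes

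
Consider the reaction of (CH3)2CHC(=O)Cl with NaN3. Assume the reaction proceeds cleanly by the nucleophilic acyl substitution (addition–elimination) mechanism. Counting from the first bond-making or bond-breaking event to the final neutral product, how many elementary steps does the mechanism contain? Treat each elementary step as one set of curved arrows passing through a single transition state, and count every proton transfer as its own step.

2

Step 1: N3⁻ adds to the carbonyl carbon; the C=O π electrons shift onto oxygen and a tetrahedral alkoxide intermediate forms.
Step 2: An oxygen lone pair re-forms the C=O π bond as the C–Cl σ-bond breaks; Cl⁻ is expelled.
Total: 2 elementary steps.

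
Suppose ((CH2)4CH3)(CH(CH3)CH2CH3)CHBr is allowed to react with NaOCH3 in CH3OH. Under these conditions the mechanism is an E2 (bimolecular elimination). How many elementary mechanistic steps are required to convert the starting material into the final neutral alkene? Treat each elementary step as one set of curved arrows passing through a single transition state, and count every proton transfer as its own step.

Step 1: In one step, CH3O⁻ pulls off a β-proton, the C–Br bond cleaves, and a C=C double bond forms between the α- and β-carbons (E2, anti elimination).
Total: 1 elementary step.

1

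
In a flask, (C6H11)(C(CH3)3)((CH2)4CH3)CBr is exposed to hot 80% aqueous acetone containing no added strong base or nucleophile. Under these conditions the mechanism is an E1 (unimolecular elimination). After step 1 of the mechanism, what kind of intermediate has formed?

Step 1: Ionisation: the C–Br σ-bond cleaves heterolytically; both bonding electrons depart with Br⁻, leaving a tertiary carbocation at the α-carbon.
After step 1 the species present is a tertiary carbocation.

tertiary carbocation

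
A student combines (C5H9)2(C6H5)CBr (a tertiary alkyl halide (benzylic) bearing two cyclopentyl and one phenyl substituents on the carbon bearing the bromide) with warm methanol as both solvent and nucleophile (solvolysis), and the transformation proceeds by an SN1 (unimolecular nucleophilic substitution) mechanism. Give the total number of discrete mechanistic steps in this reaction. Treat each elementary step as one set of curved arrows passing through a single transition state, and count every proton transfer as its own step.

3

Step 1: The C–Br bond breaks with both electrons going to the bromide; Br⁻ leaves and a tertiary carbocation remains.
(No 1,2-shift: no single shift to an adjacent carbon would give a more stable cation.)
Step 2: A lone pair on the oxygen of CH3OH attacks the carbocation, forming a new C–O σ-bond and an oxonium ion.
Step 3: A second solvent molecule removes the proton on oxygen, giving the neutral ether product.
Total: 3 elementary steps.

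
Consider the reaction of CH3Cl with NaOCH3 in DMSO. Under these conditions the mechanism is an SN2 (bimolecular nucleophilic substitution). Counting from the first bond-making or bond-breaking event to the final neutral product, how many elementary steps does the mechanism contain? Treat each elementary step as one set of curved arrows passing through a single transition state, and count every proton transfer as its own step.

1

Step 1: The methoxide nucleophile donates a lone pair from O to the α-carbon in a backside attack; simultaneously the C–Cl σ-bond breaks and both of its electrons leave with Cl⁻. One concerted step with inversion of configuration.
Total: 1 elementary step.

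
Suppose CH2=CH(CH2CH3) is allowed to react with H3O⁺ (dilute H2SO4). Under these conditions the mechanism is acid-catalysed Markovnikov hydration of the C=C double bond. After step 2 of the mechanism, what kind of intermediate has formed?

Step 1: Electrophilic addition begins with the π(C=C) electrons forming a bond to the proton of H3O⁺. Following Markovnikov's rule, the resulting cation is secondary. H2O is released.
Step 2: Water acts as the nucleophile: an oxygen lone pair bonds to the cationic carbon, giving an oxonium-ion intermediate.
After step 2 the species present is an oxonium ion.

oxonium ion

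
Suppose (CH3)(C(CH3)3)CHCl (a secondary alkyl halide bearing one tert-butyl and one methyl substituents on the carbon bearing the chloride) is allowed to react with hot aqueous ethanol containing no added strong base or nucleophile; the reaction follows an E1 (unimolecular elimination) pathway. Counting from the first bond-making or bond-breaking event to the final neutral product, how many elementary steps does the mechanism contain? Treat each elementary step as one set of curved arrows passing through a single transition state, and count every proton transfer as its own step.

3

Step 1: The C–Cl bond breaks with both electrons going to the chloride; Cl⁻ leaves and a secondary carbocation remains.
Step 2: A 1,2-methyl shift from the adjacent tert-butyl carbon moves the positive charge from the secondary centre to an adjacent carbon, generating a more stable tertiary carbocation.
Step 3: Loss of a β-proton to a water (or ethanol) molecule of the solvent: the C–H bonding pair collapses toward the cationic carbon to form the C=C π bond, yielding the alkene.
Total: 3 elementary steps.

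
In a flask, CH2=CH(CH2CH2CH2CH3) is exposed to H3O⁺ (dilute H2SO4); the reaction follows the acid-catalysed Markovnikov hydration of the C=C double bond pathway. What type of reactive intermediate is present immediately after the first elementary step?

Step 1: The π electrons of the C=C bond attack a proton of H3O⁺; Markovnikov addition places the new C–H on the less-substituted alkene carbon, so the positive charge ends up on the more-substituted carbon — a secondary carbocation. H2O is released.
After step 1 the species present is a secondary carbocation.

secondary carbocation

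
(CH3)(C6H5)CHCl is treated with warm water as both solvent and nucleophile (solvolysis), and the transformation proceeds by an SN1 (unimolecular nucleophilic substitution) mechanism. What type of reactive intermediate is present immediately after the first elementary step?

Step 1: Unassisted departure of Cl⁻ (taking the C–Cl bonding pair) generates a secondary carbocation.
After step 1 the species present is a secondary carbocation.

secondary carbocation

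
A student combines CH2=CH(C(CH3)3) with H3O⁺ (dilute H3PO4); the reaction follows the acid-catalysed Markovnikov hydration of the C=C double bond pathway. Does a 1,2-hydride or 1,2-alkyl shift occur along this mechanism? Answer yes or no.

yes

The first-formed carbocation is secondary.
The adjacent tert-butyl carbon has no hydrogen but bears methyl groups; migration of one methyl with its bonding pair (a 1,2-methyl shift) places the charge on a tertiary centre.
Tertiary is more stable than secondary, so the shift occurs.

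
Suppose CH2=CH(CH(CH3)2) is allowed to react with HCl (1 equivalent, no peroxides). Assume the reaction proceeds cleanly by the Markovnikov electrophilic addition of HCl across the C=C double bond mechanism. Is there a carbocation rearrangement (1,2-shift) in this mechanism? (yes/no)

yes

The first-formed carbocation is secondary.
The adjacent isopropyl carbon already bears 2 other carbon substituents and has a hydrogen to migrate; after a 1,2-hydride shift from that carbon the positive charge sits on a tertiary centre.
Tertiary is more stable than secondary, so the shift occurs.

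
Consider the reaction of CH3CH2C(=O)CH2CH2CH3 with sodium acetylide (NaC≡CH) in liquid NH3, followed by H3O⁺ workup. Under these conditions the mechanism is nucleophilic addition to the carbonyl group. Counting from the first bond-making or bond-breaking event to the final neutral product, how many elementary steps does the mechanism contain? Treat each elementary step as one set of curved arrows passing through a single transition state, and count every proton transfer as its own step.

Step 1: Nucleophilic addition: HC≡C⁻ adds to the carbonyl carbon, pushing the π(C=O) electron pair onto oxygen and giving a tetrahedral alkoxide.
Step 2: The alkoxide picks up a proton during H3O⁺ workup to yield a propargyl alcohol.
Total: 2 elementary steps.

2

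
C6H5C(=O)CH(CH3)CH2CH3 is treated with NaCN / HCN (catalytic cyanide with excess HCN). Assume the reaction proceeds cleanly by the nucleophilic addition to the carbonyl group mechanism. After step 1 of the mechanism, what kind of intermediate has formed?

tetrahedral alkoxide intermediate

Step 1: CN⁻ attacks the sp² carbonyl carbon; the C=O π bond breaks and the electrons end up as a lone pair on the alkoxide oxygen of the tetrahedral intermediate.
After step 1 the species present is a tetrahedral alkoxide intermediate.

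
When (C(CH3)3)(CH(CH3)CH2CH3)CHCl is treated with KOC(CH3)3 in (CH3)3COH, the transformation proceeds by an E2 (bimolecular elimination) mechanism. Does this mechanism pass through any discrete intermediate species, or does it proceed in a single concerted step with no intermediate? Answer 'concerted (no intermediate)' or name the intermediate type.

In one step, (CH3)3CO⁻ pulls off a β-proton, the C–Cl bond cleaves, and a C=C double bond forms between the α- and β-carbons (E2, anti elimination).
All bond changes occur in one transition state; no discrete intermediate is formed.

concerted (no intermediate)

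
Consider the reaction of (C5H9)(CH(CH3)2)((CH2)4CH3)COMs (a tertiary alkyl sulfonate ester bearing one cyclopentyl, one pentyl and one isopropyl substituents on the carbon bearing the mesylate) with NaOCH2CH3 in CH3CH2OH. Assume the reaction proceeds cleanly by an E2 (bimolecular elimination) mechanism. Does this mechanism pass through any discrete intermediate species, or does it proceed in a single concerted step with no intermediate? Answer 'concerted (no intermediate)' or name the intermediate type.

In one step, CH3CH2O⁻ pulls off a β-proton, the C–O bond cleaves, and a C=C double bond forms between the α- and β-carbons (E2, anti elimination).
All bond changes occur in one transition state; no discrete intermediate is formed.

concerted (no intermediate)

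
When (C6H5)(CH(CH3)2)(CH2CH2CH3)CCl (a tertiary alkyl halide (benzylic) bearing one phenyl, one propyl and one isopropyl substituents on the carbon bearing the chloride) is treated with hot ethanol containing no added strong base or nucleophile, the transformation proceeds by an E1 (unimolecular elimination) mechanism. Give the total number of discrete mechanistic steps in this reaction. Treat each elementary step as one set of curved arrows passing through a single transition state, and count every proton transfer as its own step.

2

Step 1: Rate-determining heterolysis of the C–Cl bond gives Cl⁻ and a tertiary carbocation.
(No 1,2-shift: no single shift to an adjacent carbon would give a more stable cation.)
Step 2: A weak base (an ethanol molecule from the solvent) removes a proton from a carbon adjacent to the cationic centre; the electrons of that C–H bond become the new π(C=C) bond, giving the alkene.
Total: 2 elementary steps.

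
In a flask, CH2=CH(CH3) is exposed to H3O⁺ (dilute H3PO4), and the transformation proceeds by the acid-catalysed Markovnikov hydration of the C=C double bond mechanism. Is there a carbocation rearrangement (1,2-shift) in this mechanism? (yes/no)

no

The first-formed carbocation is secondary.
No single 1,2-shift to an adjacent carbon would produce a more-substituted cation than the one already present, so no rearrangement occurs.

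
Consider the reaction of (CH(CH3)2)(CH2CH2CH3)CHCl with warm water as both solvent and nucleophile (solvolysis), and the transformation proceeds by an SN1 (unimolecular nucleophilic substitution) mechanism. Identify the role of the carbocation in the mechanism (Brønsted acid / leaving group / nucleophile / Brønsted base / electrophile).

Step 3: Nucleophilic capture: the oxygen of H2O bonds to the cationic carbon, producing an oxonium-ion intermediate.
The carbocation accepts an electron pair into an empty or π* orbital — it is the electrophile.

electrophile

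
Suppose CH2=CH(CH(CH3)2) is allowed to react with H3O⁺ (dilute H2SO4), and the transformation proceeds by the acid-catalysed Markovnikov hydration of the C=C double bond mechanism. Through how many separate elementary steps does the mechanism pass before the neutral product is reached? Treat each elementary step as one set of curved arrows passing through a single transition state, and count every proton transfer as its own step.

Step 1: Protonation of the alkene by H3O⁺: the π bond acts as the nucleophile and picks up H⁺, giving the more stable (Markovnikov) secondary carbocation. H2O is released.
Step 2: Carbocation rearrangement: a 1,2-hydride shift from the adjacent isopropyl carbon converts the initially-formed secondary cation into the more stable tertiary cation.
Step 3: A lone pair on the oxygen of H2O attacks the carbocation, forming a C–O bond and an oxonium ion (a protonated alcohol).
Step 4: Deprotonation of the oxonium ion by a water molecule delivers the neutral alcohol and regenerates the acid catalyst.
Total: 4 elementary steps.

4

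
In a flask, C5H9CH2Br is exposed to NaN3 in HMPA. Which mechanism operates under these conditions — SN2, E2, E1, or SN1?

SN2

Conditions: a primary substrate with a strong nucleophile in the polar aprotic solvent HMPA.
These conditions are the textbook signature of the SN2 pathway.
An unhindered substrate with a strong nucleophile in a polar aprotic solvent favours one-step backside displacement.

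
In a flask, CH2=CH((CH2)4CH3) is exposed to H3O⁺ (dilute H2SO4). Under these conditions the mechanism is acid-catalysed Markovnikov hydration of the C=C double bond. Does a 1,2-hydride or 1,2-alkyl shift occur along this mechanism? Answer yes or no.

no

The first-formed carbocation is secondary.
No single 1,2-shift to an adjacent carbon would produce a more-substituted cation than the one already present, so no rearrangement occurs.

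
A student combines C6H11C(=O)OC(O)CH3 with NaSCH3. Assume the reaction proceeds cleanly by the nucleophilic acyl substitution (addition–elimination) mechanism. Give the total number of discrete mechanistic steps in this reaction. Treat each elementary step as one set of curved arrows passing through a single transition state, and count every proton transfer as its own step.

2

Step 1: A lone pair on the S of CH3S⁻ attacks the electrophilic acyl carbon; the π(C=O) electrons move onto oxygen, giving a tetrahedral intermediate.
Step 2: Collapse of the tetrahedral intermediate: the alkoxide oxygen pushes its lone pair back to re-form C=O while CH3CO2⁻ leaves.
Total: 2 elementary steps.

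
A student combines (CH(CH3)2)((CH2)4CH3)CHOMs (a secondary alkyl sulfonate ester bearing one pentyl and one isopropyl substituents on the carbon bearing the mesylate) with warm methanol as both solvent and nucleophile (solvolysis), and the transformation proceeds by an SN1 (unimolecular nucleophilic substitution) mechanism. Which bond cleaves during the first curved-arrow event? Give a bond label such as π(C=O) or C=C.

C–O

Step 1: Ionisation: the C–O σ-bond cleaves heterolytically; both bonding electrons depart with MsO⁻, leaving a secondary carbocation at the α-carbon.
The bond broken in this step is the C–O bond.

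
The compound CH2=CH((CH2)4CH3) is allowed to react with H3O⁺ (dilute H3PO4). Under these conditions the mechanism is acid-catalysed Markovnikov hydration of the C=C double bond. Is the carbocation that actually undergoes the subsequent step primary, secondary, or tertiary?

secondary

Step 1: Protonation of the alkene by H3O⁺: the π bond acts as the nucleophile and picks up H⁺, giving the more stable (Markovnikov) secondary carbocation. H2O is released.
No single 1,2-shift to an adjacent carbon would give a more-substituted cation, so no rearrangement occurs.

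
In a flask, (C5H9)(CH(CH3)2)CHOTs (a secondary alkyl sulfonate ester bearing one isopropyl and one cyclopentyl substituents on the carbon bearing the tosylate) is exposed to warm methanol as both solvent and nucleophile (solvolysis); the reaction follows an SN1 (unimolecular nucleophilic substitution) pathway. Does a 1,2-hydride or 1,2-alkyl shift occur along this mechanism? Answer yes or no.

The first-formed carbocation is secondary.
The adjacent isopropyl carbon already bears 2 other carbon substituents and has a hydrogen to migrate; after a 1,2-hydride shift from that carbon the positive charge sits on a tertiary centre.
Tertiary is more stable than secondary, so the shift occurs.

yes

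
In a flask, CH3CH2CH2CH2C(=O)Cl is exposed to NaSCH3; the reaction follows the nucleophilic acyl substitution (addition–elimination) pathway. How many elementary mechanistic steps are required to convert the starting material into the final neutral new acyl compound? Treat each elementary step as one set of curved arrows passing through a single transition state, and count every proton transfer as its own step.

2

Step 1: CH3S⁻ adds to the carbonyl carbon; the C=O π electrons shift onto oxygen and a tetrahedral alkoxide intermediate forms.
Step 2: Elimination step: re-formation of the carbonyl π bond drives out Cl⁻, giving the new acyl compound.
Total: 2 elementary steps.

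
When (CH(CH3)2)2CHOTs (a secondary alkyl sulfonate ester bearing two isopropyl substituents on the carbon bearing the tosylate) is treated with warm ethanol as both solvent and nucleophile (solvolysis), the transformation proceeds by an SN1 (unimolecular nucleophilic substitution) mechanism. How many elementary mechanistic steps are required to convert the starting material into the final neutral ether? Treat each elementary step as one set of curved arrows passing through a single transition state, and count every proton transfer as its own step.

Step 1: Ionisation: the C–O σ-bond cleaves heterolytically; both bonding electrons depart with TsO⁻, leaving a secondary carbocation at the α-carbon.
Step 2: Carbocation rearrangement: a 1,2-hydride shift from the adjacent isopropyl carbon converts the initially-formed secondary cation into the more stable tertiary cation.
Step 3: Nucleophilic capture: the oxygen of CH3CH2OH bonds to the cationic carbon, producing an oxonium-ion intermediate.
Step 4: Deprotonation of the oxonium oxygen by solvent ethanol yields the neutral ether.
Total: 4 elementary steps.

4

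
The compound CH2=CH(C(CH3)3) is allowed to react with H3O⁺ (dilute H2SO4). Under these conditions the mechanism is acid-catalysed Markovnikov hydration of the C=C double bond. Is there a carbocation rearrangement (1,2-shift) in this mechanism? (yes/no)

The first-formed carbocation is secondary.
The adjacent tert-butyl carbon has no hydrogen but bears methyl groups; migration of one methyl with its bonding pair (a 1,2-methyl shift) places the charge on a tertiary centre.
Tertiary is more stable than secondary, so the shift occurs.

yes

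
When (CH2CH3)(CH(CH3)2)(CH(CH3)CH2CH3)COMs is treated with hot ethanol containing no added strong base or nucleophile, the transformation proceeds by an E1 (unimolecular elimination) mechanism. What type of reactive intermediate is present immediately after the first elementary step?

Step 1: Rate-determining heterolysis of the C–O bond gives MsO⁻ and a tertiary carbocation.
After step 1 the species present is a tertiary carbocation.

tertiary carbocation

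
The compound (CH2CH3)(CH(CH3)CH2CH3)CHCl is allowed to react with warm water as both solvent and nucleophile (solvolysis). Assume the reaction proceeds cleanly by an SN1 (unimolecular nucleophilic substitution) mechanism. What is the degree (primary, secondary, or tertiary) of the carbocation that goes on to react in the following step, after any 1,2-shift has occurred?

Step 1: Unassisted departure of Cl⁻ (taking the C–Cl bonding pair) generates a secondary carbocation.
Step 2: A hydride (H with its bonding pair) migrates from the adjacent sec-butyl carbon to the cationic centre — a 1,2-hydride shift — upgrading the secondary cation to a tertiary one.
The cation rearranges from secondary to tertiary via a 1,2-hydride shift from the adjacent sec-butyl carbon; the tertiary cation is what reacts next.

tertiary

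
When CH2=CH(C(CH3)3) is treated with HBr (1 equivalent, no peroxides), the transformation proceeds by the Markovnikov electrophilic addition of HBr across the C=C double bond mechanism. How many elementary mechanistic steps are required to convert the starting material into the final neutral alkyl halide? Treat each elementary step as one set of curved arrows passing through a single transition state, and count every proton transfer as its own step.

Step 1: The π electrons of the C=C bond attack a proton of HBr; Markovnikov addition places the new C–H on the less-substituted alkene carbon, so the positive charge ends up on the more-substituted carbon — a secondary carbocation. The H–Br bond breaks heterolytically, releasing Br⁻.
Step 2: A methyl group with its bonding pair migrates from the adjacent tert-butyl carbon to the cationic centre — a 1,2-methyl shift — upgrading the secondary cation to a tertiary one.
Step 3: Nucleophilic attack by Br⁻ on the carbocation completes the addition, giving R–Br.
Total: 3 elementary steps.

3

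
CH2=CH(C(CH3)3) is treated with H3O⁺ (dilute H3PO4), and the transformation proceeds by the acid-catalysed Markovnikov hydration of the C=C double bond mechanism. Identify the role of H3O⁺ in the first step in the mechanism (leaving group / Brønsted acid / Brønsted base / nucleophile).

Brønsted acid

Step 1: The π electrons of the C=C bond attack a proton of H3O⁺; Markovnikov addition places the new C–H on the less-substituted alkene carbon, so the positive charge ends up on the more-substituted carbon — a secondary carbocation. H2O is released.
H3O⁺ in the first step donates a proton in a proton-transfer step — a Brønsted acid.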